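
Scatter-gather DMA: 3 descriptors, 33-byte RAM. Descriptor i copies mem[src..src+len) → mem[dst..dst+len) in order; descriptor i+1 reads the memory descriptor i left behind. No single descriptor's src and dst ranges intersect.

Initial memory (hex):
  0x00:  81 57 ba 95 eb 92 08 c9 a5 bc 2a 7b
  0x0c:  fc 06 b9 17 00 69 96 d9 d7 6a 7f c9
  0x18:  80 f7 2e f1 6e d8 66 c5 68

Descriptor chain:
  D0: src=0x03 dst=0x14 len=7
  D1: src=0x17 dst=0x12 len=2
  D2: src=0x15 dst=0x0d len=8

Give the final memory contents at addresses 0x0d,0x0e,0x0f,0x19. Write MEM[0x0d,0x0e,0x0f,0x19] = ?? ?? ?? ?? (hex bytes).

D0: mem[0x14..0x1a] <- [95 eb 92 08 c9 a5 bc]
D1: mem[0x12..0x13] <- [08 c9]
D2: mem[0x0d..0x14] <- [eb 92 08 c9 a5 bc f1 6e]
query mem[0x0d]=0xeb, mem[0x0e]=0x92, mem[0x0f]=0x08, mem[0x19]=0xa5

MEM[0x0d,0x0e,0x0f,0x19] = eb 92 08 a5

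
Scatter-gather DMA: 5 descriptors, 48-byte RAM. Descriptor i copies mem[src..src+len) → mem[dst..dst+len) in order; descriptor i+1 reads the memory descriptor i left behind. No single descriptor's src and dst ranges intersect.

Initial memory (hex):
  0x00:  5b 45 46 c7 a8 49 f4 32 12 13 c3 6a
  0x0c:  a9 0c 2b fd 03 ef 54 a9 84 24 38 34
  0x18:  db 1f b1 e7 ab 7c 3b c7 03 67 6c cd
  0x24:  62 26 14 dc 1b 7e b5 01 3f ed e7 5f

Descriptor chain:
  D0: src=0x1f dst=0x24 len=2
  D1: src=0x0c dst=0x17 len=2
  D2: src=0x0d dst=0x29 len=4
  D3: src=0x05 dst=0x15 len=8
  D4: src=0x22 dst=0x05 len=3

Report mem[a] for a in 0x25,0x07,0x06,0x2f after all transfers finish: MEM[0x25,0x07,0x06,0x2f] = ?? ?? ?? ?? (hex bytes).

MEM[0x25,0x07,0x06,0x2f] = 03 c7 cd 5f

D0: mem[0x24..0x25] <- [c7 03]
D1: mem[0x17..0x18] <- [a9 0c]
D2: mem[0x29..0x2c] <- [0c 2b fd 03]
D3: mem[0x15..0x1c] <- [49 f4 32 12 13 c3 6a a9]
D4: mem[0x05..0x07] <- [6c cd c7]
query mem[0x25]=0x03, mem[0x07]=0xc7, mem[0x06]=0xcd, mem[0x2f]=0x5f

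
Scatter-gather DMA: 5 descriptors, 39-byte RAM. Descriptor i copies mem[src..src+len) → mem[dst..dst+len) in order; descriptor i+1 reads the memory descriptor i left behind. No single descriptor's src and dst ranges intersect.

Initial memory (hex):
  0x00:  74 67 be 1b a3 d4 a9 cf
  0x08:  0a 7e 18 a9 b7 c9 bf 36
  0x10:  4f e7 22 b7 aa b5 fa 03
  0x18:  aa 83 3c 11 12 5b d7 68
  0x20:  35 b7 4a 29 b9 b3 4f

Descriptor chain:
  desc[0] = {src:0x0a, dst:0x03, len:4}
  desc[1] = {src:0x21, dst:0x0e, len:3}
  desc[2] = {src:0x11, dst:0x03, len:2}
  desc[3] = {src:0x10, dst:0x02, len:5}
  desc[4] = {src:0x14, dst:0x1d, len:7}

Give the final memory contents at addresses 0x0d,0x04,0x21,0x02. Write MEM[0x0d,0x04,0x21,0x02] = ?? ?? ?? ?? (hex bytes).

MEM[0x0d,0x04,0x21,0x02] = c9 22 aa 29

D0: mem[0x03..0x06] <- [18 a9 b7 c9]
D1: mem[0x0e..0x10] <- [b7 4a 29]
D2: mem[0x03..0x04] <- [e7 22]
D3: mem[0x02..0x06] <- [29 e7 22 b7 aa]
D4: mem[0x1d..0x23] <- [aa b5 fa 03 aa 83 3c]
query mem[0x0d]=0xc9, mem[0x04]=0x22, mem[0x21]=0xaa, mem[0x02]=0x29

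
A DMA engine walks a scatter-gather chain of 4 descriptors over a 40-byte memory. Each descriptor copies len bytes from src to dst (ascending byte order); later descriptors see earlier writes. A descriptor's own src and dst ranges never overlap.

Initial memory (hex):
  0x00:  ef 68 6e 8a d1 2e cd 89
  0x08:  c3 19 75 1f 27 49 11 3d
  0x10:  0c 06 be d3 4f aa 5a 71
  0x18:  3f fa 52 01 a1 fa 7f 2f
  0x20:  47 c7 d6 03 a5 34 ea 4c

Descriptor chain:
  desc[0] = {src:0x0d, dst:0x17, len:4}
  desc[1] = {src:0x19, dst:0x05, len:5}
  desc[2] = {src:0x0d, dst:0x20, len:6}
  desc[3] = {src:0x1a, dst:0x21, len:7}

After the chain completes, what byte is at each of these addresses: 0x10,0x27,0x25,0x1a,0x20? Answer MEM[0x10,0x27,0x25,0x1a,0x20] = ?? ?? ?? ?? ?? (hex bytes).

#0 dst[0x17+4] := {0x49,0x11,0x3d,0x0c}
#1 dst[0x05+5] := {0x3d,0x0c,0x01,0xa1,0xfa}
#2 dst[0x20+6] := {0x49,0x11,0x3d,0x0c,0x06,0xbe}
#3 dst[0x21+7] := {0x0c,0x01,0xa1,0xfa,0x7f,0x2f,0x49}
query mem[0x10]=0x0c, mem[0x27]=0x49, mem[0x25]=0x7f, mem[0x1a]=0x0c, mem[0x20]=0x49

MEM[0x10,0x27,0x25,0x1a,0x20] = 0c 49 7f 0c 49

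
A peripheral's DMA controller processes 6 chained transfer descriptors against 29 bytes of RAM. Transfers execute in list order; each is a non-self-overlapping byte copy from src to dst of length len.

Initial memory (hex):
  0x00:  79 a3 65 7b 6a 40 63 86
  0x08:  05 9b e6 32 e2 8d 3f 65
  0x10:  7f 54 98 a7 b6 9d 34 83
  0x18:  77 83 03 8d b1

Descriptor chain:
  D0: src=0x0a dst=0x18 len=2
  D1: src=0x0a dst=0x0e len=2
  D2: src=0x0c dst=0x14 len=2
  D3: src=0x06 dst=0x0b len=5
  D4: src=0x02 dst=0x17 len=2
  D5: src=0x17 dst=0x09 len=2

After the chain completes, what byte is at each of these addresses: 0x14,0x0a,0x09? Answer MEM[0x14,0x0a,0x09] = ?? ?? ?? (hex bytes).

MEM[0x14,0x0a,0x09] = e2 7b 65

#0 dst[0x18+2] := {0xe6,0x32}
#1 dst[0x0e+2] := {0xe6,0x32}
#2 dst[0x14+2] := {0xe2,0x8d}
#3 dst[0x0b+5] := {0x63,0x86,0x05,0x9b,0xe6}
#4 dst[0x17+2] := {0x65,0x7b}
#5 dst[0x09+2] := {0x65,0x7b}
query mem[0x14]=0xe2, mem[0x0a]=0x7b, mem[0x09]=0x65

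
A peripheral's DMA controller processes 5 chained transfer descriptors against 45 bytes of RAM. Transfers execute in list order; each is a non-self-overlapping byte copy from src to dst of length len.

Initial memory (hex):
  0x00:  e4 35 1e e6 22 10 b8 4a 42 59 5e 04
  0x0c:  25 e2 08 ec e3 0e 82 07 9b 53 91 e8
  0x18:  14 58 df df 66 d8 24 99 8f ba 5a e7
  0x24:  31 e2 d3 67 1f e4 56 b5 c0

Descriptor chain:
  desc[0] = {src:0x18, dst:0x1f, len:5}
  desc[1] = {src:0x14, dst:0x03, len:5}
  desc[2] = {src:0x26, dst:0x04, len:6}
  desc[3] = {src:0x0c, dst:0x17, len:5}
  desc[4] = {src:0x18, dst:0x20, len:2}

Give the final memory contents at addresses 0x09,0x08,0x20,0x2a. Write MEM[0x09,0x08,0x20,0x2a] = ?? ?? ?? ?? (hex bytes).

  after D0: wrote 5B at 0x1f = 1458dfdf66
  after D1: wrote 5B at 0x03 = 9b5391e814
  after D2: wrote 6B at 0x04 = d3671fe456b5
  after D3: wrote 5B at 0x17 = 25e208ece3
  after D4: wrote 2B at 0x20 = e208
query mem[0x09]=0xb5, mem[0x08]=0x56, mem[0x20]=0xe2, mem[0x2a]=0x56

MEM[0x09,0x08,0x20,0x2a] = b5 56 e2 56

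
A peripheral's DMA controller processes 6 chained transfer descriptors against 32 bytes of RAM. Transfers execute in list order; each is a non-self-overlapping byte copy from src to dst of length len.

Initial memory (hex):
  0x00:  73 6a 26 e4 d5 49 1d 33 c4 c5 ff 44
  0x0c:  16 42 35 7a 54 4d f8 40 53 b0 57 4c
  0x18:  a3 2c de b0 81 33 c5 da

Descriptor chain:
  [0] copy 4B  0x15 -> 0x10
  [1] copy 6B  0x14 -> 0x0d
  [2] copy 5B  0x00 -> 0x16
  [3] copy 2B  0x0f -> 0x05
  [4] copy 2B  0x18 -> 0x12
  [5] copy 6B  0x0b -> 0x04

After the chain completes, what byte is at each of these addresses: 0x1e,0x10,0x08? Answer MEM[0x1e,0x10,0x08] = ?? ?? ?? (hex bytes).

MEM[0x1e,0x10,0x08] = c5 4c 57

[0] 0x15->0x10 len=4 : b0 57 4c a3
[1] 0x14->0x0d len=6 : 53 b0 57 4c a3 2c
[2] 0x00->0x16 len=5 : 73 6a 26 e4 d5
[3] 0x0f->0x05 len=2 : 57 4c
[4] 0x18->0x12 len=2 : 26 e4
[5] 0x0b->0x04 len=6 : 44 16 53 b0 57 4c
query mem[0x1e]=0xc5, mem[0x10]=0x4c, mem[0x08]=0x57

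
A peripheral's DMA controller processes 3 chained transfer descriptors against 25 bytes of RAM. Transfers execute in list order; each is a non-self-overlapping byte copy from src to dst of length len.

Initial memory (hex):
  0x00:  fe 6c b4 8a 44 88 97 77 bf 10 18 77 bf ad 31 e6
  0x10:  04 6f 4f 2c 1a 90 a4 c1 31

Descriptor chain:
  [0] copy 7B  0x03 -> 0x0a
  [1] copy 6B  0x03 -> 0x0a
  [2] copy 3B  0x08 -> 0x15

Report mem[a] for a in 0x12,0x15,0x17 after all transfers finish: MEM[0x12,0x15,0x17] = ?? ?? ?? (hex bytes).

  after D0: wrote 7B at 0x0a = 8a44889777bf10
  after D1: wrote 6B at 0x0a = 8a44889777bf
  after D2: wrote 3B at 0x15 = bf108a
query mem[0x12]=0x4f, mem[0x15]=0xbf, mem[0x17]=0x8a

MEM[0x12,0x15,0x17] = 4f bf 8a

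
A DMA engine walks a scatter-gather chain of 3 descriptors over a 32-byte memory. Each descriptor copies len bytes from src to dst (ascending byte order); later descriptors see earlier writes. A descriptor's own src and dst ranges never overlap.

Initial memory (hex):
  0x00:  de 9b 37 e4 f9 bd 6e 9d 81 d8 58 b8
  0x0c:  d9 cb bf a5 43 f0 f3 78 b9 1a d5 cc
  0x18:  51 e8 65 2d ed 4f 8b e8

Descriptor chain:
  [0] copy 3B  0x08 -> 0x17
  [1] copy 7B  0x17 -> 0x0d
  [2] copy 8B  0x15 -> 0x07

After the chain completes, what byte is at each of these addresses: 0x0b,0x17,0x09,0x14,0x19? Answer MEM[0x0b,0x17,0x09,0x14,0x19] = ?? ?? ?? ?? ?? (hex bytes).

MEM[0x0b,0x17,0x09,0x14,0x19] = 58 81 81 b9 58

#0 dst[0x17+3] := {0x81,0xd8,0x58}
#1 dst[0x0d+7] := {0x81,0xd8,0x58,0x65,0x2d,0xed,0x4f}
#2 dst[0x07+8] := {0x1a,0xd5,0x81,0xd8,0x58,0x65,0x2d,0xed}
query mem[0x0b]=0x58, mem[0x17]=0x81, mem[0x09]=0x81, mem[0x14]=0xb9, mem[0x19]=0x58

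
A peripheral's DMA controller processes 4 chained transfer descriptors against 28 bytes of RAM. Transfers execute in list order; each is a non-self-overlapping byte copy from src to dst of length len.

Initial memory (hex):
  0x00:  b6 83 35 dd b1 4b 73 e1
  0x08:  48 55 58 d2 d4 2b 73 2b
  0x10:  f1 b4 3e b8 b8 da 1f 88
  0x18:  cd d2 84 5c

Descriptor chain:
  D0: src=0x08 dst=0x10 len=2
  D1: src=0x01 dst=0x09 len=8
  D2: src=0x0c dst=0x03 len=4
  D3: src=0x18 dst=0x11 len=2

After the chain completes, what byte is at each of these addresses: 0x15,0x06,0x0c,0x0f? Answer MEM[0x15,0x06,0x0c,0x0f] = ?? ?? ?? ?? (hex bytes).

[0] 0x08->0x10 len=2 : 48 55
[1] 0x01->0x09 len=8 : 83 35 dd b1 4b 73 e1 48
[2] 0x0c->0x03 len=4 : b1 4b 73 e1
[3] 0x18->0x11 len=2 : cd d2
query mem[0x15]=0xda, mem[0x06]=0xe1, mem[0x0c]=0xb1, mem[0x0f]=0xe1

MEM[0x15,0x06,0x0c,0x0f] = da e1 b1 e1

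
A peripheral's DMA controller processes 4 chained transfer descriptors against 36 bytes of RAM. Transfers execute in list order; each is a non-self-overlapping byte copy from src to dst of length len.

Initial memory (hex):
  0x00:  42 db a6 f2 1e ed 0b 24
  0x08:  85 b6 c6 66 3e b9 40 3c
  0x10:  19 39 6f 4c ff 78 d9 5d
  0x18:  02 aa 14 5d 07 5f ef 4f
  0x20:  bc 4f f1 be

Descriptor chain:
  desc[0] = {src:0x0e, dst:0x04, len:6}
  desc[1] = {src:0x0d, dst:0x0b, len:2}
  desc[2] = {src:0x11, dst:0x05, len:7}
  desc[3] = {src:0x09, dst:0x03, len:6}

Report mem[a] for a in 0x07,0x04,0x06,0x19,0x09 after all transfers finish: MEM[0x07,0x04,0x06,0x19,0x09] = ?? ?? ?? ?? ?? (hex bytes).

  after D0: wrote 6B at 0x04 = 403c19396f4c
  after D1: wrote 2B at 0x0b = b940
  after D2: wrote 7B at 0x05 = 396f4cff78d95d
  after D3: wrote 6B at 0x03 = 78d95d40b940
query mem[0x07]=0xb9, mem[0x04]=0xd9, mem[0x06]=0x40, mem[0x19]=0xaa, mem[0x09]=0x78

MEM[0x07,0x04,0x06,0x19,0x09] = b9 d9 40 aa 78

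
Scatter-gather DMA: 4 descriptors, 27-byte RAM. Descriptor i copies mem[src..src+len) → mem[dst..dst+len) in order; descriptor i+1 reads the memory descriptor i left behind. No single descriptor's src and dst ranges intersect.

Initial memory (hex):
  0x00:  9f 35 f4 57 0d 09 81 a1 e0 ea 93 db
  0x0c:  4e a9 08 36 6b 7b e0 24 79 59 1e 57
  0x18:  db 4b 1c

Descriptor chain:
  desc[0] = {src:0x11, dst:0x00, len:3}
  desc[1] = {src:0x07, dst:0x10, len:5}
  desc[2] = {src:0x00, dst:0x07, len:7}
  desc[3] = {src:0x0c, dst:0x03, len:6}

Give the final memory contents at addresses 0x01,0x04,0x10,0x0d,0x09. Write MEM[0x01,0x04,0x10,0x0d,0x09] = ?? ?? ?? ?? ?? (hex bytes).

MEM[0x01,0x04,0x10,0x0d,0x09] = e0 81 a1 81 24

#0 dst[0x00+3] := {0x7b,0xe0,0x24}
#1 dst[0x10+5] := {0xa1,0xe0,0xea,0x93,0xdb}
#2 dst[0x07+7] := {0x7b,0xe0,0x24,0x57,0x0d,0x09,0x81}
#3 dst[0x03+6] := {0x09,0x81,0x08,0x36,0xa1,0xe0}
query mem[0x01]=0xe0, mem[0x04]=0x81, mem[0x10]=0xa1, mem[0x0d]=0x81, mem[0x09]=0x24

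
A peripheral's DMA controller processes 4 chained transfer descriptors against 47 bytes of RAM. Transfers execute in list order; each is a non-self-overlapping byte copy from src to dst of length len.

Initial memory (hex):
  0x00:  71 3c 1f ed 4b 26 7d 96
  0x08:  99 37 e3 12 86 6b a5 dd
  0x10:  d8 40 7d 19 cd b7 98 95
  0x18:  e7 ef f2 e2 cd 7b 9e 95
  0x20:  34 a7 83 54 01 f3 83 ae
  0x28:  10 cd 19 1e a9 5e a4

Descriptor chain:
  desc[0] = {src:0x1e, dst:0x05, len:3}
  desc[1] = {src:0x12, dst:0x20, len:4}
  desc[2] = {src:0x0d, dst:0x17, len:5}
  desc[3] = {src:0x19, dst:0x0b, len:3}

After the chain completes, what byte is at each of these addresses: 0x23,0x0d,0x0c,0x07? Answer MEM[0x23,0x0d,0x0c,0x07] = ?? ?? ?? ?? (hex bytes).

MEM[0x23,0x0d,0x0c,0x07] = b7 40 d8 34

  after D0: wrote 3B at 0x05 = 9e9534
  after D1: wrote 4B at 0x20 = 7d19cdb7
  after D2: wrote 5B at 0x17 = 6ba5ddd840
  after D3: wrote 3B at 0x0b = ddd840
query mem[0x23]=0xb7, mem[0x0d]=0x40, mem[0x0c]=0xd8, mem[0x07]=0x34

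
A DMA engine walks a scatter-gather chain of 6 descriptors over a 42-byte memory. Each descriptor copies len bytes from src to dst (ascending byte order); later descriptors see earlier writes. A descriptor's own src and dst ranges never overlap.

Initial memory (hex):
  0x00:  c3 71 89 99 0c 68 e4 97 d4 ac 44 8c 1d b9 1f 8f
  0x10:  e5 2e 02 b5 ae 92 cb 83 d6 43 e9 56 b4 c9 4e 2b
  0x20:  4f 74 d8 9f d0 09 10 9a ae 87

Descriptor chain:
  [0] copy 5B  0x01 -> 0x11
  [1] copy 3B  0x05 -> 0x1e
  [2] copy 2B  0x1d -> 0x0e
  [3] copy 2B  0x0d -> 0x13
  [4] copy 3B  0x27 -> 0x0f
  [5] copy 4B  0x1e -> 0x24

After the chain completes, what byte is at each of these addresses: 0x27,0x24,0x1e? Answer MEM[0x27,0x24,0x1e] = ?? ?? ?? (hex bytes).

MEM[0x27,0x24,0x1e] = 74 68 68

D0: mem[0x11..0x15] <- [71 89 99 0c 68]
D1: mem[0x1e..0x20] <- [68 e4 97]
D2: mem[0x0e..0x0f] <- [c9 68]
D3: mem[0x13..0x14] <- [b9 c9]
D4: mem[0x0f..0x11] <- [9a ae 87]
D5: mem[0x24..0x27] <- [68 e4 97 74]
query mem[0x27]=0x74, mem[0x24]=0x68, mem[0x1e]=0x68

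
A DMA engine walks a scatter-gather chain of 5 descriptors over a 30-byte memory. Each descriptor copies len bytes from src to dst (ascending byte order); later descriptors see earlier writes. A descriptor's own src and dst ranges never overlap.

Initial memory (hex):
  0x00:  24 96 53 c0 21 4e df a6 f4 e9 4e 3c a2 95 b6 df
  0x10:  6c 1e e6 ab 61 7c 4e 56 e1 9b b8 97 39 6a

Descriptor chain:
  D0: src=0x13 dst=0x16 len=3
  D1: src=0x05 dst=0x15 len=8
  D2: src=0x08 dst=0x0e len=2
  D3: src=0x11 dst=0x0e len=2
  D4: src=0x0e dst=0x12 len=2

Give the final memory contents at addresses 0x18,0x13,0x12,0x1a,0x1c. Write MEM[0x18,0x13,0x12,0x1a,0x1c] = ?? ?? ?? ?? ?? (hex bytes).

MEM[0x18,0x13,0x12,0x1a,0x1c] = f4 e6 1e 4e a2

[0] 0x13->0x16 len=3 : ab 61 7c
[1] 0x05->0x15 len=8 : 4e df a6 f4 e9 4e 3c a2
[2] 0x08->0x0e len=2 : f4 e9
[3] 0x11->0x0e len=2 : 1e e6
[4] 0x0e->0x12 len=2 : 1e e6
query mem[0x18]=0xf4, mem[0x13]=0xe6, mem[0x12]=0x1e, mem[0x1a]=0x4e, mem[0x1c]=0xa2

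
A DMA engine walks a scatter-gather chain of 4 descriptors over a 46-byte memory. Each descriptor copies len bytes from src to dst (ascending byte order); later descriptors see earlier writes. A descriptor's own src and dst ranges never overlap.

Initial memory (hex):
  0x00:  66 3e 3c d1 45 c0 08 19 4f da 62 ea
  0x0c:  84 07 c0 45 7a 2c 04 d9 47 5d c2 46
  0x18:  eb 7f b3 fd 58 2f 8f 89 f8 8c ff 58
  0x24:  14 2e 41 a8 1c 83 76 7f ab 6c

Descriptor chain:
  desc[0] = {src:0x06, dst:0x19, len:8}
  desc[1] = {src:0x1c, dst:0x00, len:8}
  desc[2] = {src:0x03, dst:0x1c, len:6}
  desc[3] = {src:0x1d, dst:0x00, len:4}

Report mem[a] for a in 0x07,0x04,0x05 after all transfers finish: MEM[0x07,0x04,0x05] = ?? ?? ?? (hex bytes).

MEM[0x07,0x04,0x05] = 58 07 8c

#0 dst[0x19+8] := {0x08,0x19,0x4f,0xda,0x62,0xea,0x84,0x07}
#1 dst[0x00+8] := {0xda,0x62,0xea,0x84,0x07,0x8c,0xff,0x58}
#2 dst[0x1c+6] := {0x84,0x07,0x8c,0xff,0x58,0x4f}
#3 dst[0x00+4] := {0x07,0x8c,0xff,0x58}
query mem[0x07]=0x58, mem[0x04]=0x07, mem[0x05]=0x8c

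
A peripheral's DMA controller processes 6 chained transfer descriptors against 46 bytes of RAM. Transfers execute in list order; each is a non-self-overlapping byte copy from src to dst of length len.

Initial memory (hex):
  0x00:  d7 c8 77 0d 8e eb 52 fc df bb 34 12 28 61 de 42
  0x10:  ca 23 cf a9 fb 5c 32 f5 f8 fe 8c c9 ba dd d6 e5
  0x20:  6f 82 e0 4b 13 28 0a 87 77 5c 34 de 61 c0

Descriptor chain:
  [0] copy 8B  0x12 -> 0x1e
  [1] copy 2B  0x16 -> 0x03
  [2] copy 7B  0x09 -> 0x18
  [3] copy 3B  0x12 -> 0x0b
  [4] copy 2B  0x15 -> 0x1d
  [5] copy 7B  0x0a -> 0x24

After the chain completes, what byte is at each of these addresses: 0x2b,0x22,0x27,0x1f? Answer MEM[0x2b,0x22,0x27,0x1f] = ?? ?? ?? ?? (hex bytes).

MEM[0x2b,0x22,0x27,0x1f] = de 32 fb a9

  after D0: wrote 8B at 0x1e = cfa9fb5c32f5f8fe
  after D1: wrote 2B at 0x03 = 32f5
  after D2: wrote 7B at 0x18 = bb34122861de42
  after D3: wrote 3B at 0x0b = cfa9fb
  after D4: wrote 2B at 0x1d = 5c32
  after D5: wrote 7B at 0x24 = 34cfa9fbde42ca
query mem[0x2b]=0xde, mem[0x22]=0x32, mem[0x27]=0xfb, mem[0x1f]=0xa9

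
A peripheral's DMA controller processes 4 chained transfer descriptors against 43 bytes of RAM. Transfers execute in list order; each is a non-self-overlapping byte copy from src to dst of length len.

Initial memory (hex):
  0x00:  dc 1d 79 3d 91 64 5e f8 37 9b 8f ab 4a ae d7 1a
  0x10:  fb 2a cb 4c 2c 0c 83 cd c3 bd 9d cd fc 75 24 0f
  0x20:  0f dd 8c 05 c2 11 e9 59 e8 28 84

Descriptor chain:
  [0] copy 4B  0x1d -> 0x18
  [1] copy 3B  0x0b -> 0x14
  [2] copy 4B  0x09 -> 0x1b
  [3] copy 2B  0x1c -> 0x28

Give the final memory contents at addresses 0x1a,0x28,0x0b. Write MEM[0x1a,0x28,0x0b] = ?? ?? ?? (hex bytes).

  after D0: wrote 4B at 0x18 = 75240f0f
  after D1: wrote 3B at 0x14 = ab4aae
  after D2: wrote 4B at 0x1b = 9b8fab4a
  after D3: wrote 2B at 0x28 = 8fab
query mem[0x1a]=0x0f, mem[0x28]=0x8f, mem[0x0b]=0xab

MEM[0x1a,0x28,0x0b] = 0f 8f ab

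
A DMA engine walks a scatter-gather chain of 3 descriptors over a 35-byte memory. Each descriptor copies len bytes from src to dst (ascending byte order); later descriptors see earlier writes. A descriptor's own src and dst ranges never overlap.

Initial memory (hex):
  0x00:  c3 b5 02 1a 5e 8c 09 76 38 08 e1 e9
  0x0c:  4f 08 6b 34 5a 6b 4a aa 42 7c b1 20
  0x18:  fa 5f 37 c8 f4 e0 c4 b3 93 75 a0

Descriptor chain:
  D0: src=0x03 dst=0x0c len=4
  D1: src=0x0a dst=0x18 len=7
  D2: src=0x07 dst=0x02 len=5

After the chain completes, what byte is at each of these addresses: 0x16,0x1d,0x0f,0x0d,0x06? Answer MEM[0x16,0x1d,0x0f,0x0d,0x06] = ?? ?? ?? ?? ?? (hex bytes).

MEM[0x16,0x1d,0x0f,0x0d,0x06] = b1 09 09 5e e9

D0: mem[0x0c..0x0f] <- [1a 5e 8c 09]
D1: mem[0x18..0x1e] <- [e1 e9 1a 5e 8c 09 5a]
D2: mem[0x02..0x06] <- [76 38 08 e1 e9]
query mem[0x16]=0xb1, mem[0x1d]=0x09, mem[0x0f]=0x09, mem[0x0d]=0x5e, mem[0x06]=0xe9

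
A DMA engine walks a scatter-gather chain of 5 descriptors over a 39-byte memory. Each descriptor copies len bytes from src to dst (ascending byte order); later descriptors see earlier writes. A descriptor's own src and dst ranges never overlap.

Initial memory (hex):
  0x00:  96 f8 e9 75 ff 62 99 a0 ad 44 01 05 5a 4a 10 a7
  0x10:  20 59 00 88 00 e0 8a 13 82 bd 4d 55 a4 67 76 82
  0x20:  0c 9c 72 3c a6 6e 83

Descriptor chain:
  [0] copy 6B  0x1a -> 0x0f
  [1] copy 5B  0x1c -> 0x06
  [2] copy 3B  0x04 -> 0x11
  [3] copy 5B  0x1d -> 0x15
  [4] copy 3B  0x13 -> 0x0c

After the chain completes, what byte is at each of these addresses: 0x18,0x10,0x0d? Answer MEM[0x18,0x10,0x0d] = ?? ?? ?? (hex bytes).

MEM[0x18,0x10,0x0d] = 0c 55 82

D0: mem[0x0f..0x14] <- [4d 55 a4 67 76 82]
D1: mem[0x06..0x0a] <- [a4 67 76 82 0c]
D2: mem[0x11..0x13] <- [ff 62 a4]
D3: mem[0x15..0x19] <- [67 76 82 0c 9c]
D4: mem[0x0c..0x0e] <- [a4 82 67]
query mem[0x18]=0x0c, mem[0x10]=0x55, mem[0x0d]=0x82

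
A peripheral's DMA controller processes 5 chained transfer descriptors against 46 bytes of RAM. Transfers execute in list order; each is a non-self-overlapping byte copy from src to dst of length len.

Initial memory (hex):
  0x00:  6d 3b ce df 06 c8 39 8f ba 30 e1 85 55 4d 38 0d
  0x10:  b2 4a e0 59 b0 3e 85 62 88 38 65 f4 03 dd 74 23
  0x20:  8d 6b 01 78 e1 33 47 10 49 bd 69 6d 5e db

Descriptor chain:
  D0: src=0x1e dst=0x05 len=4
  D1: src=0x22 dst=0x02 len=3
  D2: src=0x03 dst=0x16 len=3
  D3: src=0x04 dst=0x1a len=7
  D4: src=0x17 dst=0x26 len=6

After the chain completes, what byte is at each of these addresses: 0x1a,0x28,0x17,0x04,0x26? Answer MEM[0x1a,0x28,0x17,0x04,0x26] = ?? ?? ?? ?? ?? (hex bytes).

[0] 0x1e->0x05 len=4 : 74 23 8d 6b
[1] 0x22->0x02 len=3 : 01 78 e1
[2] 0x03->0x16 len=3 : 78 e1 74
[3] 0x04->0x1a len=7 : e1 74 23 8d 6b 30 e1
[4] 0x17->0x26 len=6 : e1 74 38 e1 74 23
query mem[0x1a]=0xe1, mem[0x28]=0x38, mem[0x17]=0xe1, mem[0x04]=0xe1, mem[0x26]=0xe1

MEM[0x1a,0x28,0x17,0x04,0x26] = e1 38 e1 e1 e1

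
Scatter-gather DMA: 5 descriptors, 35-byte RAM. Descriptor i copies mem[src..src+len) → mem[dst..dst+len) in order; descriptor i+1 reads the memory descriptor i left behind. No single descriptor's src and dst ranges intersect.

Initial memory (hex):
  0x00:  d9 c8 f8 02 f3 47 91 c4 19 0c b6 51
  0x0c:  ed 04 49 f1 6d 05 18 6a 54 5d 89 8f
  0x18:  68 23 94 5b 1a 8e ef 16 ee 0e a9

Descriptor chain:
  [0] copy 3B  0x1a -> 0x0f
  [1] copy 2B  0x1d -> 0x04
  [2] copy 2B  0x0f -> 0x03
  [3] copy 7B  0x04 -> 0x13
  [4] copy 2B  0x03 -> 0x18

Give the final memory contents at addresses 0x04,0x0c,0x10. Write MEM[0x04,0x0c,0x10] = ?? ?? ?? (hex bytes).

MEM[0x04,0x0c,0x10] = 5b ed 5b

[0] 0x1a->0x0f len=3 : 94 5b 1a
[1] 0x1d->0x04 len=2 : 8e ef
[2] 0x0f->0x03 len=2 : 94 5b
[3] 0x04->0x13 len=7 : 5b ef 91 c4 19 0c b6
[4] 0x03->0x18 len=2 : 94 5b
query mem[0x04]=0x5b, mem[0x0c]=0xed, mem[0x10]=0x5b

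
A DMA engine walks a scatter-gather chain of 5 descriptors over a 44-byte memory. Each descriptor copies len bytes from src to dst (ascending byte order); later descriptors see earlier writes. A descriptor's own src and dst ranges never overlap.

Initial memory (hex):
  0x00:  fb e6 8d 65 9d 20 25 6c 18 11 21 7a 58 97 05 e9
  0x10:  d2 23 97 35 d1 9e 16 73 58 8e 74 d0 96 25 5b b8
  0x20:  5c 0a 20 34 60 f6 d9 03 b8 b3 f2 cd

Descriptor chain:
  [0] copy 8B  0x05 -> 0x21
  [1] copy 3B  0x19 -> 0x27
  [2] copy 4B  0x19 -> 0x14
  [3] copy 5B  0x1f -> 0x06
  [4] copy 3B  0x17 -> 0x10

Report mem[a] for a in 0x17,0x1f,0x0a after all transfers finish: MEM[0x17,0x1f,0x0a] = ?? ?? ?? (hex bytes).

#0 dst[0x21+8] := {0x20,0x25,0x6c,0x18,0x11,0x21,0x7a,0x58}
#1 dst[0x27+3] := {0x8e,0x74,0xd0}
#2 dst[0x14+4] := {0x8e,0x74,0xd0,0x96}
#3 dst[0x06+5] := {0xb8,0x5c,0x20,0x25,0x6c}
#4 dst[0x10+3] := {0x96,0x58,0x8e}
query mem[0x17]=0x96, mem[0x1f]=0xb8, mem[0x0a]=0x6c

MEM[0x17,0x1f,0x0a] = 96 b8 6c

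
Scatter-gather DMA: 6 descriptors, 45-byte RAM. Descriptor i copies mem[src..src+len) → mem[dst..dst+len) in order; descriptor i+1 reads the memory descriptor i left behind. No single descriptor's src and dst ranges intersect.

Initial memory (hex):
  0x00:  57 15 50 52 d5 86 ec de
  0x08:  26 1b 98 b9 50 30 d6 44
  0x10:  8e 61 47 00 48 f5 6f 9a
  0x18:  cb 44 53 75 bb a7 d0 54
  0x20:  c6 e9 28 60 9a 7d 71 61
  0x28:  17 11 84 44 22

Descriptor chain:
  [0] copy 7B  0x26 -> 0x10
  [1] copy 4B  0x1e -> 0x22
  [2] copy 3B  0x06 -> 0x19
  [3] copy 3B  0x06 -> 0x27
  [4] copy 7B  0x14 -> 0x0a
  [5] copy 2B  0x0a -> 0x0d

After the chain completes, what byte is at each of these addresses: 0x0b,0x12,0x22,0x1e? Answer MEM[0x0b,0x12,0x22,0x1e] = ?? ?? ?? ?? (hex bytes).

#0 dst[0x10+7] := {0x71,0x61,0x17,0x11,0x84,0x44,0x22}
#1 dst[0x22+4] := {0xd0,0x54,0xc6,0xe9}
#2 dst[0x19+3] := {0xec,0xde,0x26}
#3 dst[0x27+3] := {0xec,0xde,0x26}
#4 dst[0x0a+7] := {0x84,0x44,0x22,0x9a,0xcb,0xec,0xde}
#5 dst[0x0d+2] := {0x84,0x44}
query mem[0x0b]=0x44, mem[0x12]=0x17, mem[0x22]=0xd0, mem[0x1e]=0xd0

MEM[0x0b,0x12,0x22,0x1e] = 44 17 d0 d0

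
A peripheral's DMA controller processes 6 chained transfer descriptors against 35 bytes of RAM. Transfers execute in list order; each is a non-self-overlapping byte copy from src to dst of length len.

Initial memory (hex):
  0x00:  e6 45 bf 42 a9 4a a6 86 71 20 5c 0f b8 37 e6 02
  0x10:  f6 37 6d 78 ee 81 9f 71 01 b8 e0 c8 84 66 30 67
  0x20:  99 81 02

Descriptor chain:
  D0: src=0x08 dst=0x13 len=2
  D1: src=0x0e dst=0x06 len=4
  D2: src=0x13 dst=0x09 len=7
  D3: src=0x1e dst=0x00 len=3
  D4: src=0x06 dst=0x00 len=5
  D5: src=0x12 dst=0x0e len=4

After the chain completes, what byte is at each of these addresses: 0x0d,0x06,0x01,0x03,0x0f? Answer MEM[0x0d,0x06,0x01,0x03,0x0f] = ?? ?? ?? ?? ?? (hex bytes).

#0 dst[0x13+2] := {0x71,0x20}
#1 dst[0x06+4] := {0xe6,0x02,0xf6,0x37}
#2 dst[0x09+7] := {0x71,0x20,0x81,0x9f,0x71,0x01,0xb8}
#3 dst[0x00+3] := {0x30,0x67,0x99}
#4 dst[0x00+5] := {0xe6,0x02,0xf6,0x71,0x20}
#5 dst[0x0e+4] := {0x6d,0x71,0x20,0x81}
query mem[0x0d]=0x71, mem[0x06]=0xe6, mem[0x01]=0x02, mem[0x03]=0x71, mem[0x0f]=0x71

MEM[0x0d,0x06,0x01,0x03,0x0f] = 71 e6 02 71 71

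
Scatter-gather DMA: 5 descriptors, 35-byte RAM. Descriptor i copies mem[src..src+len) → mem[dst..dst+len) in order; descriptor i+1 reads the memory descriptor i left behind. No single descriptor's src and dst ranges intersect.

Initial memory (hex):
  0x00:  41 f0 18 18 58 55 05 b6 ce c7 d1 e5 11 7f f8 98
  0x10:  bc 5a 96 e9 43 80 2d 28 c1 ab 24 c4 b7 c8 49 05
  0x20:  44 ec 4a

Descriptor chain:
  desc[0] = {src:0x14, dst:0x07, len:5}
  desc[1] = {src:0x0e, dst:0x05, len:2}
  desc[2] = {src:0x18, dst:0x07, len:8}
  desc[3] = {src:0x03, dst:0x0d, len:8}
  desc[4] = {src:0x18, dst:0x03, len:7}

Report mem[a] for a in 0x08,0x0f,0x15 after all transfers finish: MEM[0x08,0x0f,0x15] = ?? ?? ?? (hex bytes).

MEM[0x08,0x0f,0x15] = c8 f8 80

[0] 0x14->0x07 len=5 : 43 80 2d 28 c1
[1] 0x0e->0x05 len=2 : f8 98
[2] 0x18->0x07 len=8 : c1 ab 24 c4 b7 c8 49 05
[3] 0x03->0x0d len=8 : 18 58 f8 98 c1 ab 24 c4
[4] 0x18->0x03 len=7 : c1 ab 24 c4 b7 c8 49
query mem[0x08]=0xc8, mem[0x0f]=0xf8, mem[0x15]=0x80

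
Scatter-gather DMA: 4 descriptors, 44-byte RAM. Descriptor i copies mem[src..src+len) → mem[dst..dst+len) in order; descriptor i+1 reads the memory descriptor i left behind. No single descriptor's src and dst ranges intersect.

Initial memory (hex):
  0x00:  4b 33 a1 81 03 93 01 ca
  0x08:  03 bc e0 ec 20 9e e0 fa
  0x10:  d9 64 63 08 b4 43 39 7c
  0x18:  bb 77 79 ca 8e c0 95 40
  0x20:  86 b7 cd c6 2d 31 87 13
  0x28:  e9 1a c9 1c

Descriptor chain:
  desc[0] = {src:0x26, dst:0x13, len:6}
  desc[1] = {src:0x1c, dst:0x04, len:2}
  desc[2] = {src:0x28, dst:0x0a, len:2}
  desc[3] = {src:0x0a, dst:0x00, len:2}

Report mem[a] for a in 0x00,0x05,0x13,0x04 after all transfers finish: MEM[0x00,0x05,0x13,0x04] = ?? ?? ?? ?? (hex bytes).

#0 dst[0x13+6] := {0x87,0x13,0xe9,0x1a,0xc9,0x1c}
#1 dst[0x04+2] := {0x8e,0xc0}
#2 dst[0x0a+2] := {0xe9,0x1a}
#3 dst[0x00+2] := {0xe9,0x1a}
query mem[0x00]=0xe9, mem[0x05]=0xc0, mem[0x13]=0x87, mem[0x04]=0x8e

MEM[0x00,0x05,0x13,0x04] = e9 c0 87 8e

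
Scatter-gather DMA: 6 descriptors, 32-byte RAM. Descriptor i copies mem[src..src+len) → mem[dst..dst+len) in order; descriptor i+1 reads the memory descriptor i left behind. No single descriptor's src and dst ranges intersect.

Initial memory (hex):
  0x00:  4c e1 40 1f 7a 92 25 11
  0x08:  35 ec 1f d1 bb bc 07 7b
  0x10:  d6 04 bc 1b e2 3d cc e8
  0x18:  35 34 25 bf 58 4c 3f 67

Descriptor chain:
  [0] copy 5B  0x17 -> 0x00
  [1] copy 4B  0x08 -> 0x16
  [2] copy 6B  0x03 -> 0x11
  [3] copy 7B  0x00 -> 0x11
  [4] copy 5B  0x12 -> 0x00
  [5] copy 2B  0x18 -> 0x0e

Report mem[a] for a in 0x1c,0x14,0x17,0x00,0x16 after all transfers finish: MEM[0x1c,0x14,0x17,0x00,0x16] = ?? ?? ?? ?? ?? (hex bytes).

MEM[0x1c,0x14,0x17,0x00,0x16] = 58 25 25 35 92

[0] 0x17->0x00 len=5 : e8 35 34 25 bf
[1] 0x08->0x16 len=4 : 35 ec 1f d1
[2] 0x03->0x11 len=6 : 25 bf 92 25 11 35
[3] 0x00->0x11 len=7 : e8 35 34 25 bf 92 25
[4] 0x12->0x00 len=5 : 35 34 25 bf 92
[5] 0x18->0x0e len=2 : 1f d1
query mem[0x1c]=0x58, mem[0x14]=0x25, mem[0x17]=0x25, mem[0x00]=0x35, mem[0x16]=0x92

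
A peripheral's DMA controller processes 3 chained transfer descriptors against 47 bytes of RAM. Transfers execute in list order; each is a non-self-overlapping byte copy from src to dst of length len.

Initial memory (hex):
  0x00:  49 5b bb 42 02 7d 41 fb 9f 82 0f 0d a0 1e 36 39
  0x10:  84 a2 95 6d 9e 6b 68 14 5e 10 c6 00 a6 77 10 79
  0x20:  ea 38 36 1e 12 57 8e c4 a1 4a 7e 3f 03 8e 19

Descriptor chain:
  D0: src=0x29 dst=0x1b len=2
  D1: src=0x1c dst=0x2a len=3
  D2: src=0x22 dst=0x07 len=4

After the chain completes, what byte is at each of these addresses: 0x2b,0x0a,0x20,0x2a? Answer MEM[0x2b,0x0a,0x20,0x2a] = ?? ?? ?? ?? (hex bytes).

[0] 0x29->0x1b len=2 : 4a 7e
[1] 0x1c->0x2a len=3 : 7e 77 10
[2] 0x22->0x07 len=4 : 36 1e 12 57
query mem[0x2b]=0x77, mem[0x0a]=0x57, mem[0x20]=0xea, mem[0x2a]=0x7e

MEM[0x2b,0x0a,0x20,0x2a] = 77 57 ea 7e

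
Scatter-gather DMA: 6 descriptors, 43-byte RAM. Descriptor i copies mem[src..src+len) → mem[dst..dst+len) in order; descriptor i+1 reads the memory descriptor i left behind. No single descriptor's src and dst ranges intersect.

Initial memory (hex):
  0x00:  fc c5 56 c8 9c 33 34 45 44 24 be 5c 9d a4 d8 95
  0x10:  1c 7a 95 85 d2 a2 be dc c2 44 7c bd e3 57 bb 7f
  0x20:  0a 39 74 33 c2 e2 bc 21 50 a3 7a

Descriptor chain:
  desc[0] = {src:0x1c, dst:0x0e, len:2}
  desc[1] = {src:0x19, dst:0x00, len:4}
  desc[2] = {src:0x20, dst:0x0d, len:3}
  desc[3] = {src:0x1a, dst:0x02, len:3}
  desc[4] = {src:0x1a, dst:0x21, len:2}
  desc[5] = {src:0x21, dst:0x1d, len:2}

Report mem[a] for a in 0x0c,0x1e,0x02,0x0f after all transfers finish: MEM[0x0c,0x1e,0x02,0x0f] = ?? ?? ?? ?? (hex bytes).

MEM[0x0c,0x1e,0x02,0x0f] = 9d bd 7c 74

D0: mem[0x0e..0x0f] <- [e3 57]
D1: mem[0x00..0x03] <- [44 7c bd e3]
D2: mem[0x0d..0x0f] <- [0a 39 74]
D3: mem[0x02..0x04] <- [7c bd e3]
D4: mem[0x21..0x22] <- [7c bd]
D5: mem[0x1d..0x1e] <- [7c bd]
query mem[0x0c]=0x9d, mem[0x1e]=0xbd, mem[0x02]=0x7c, mem[0x0f]=0x74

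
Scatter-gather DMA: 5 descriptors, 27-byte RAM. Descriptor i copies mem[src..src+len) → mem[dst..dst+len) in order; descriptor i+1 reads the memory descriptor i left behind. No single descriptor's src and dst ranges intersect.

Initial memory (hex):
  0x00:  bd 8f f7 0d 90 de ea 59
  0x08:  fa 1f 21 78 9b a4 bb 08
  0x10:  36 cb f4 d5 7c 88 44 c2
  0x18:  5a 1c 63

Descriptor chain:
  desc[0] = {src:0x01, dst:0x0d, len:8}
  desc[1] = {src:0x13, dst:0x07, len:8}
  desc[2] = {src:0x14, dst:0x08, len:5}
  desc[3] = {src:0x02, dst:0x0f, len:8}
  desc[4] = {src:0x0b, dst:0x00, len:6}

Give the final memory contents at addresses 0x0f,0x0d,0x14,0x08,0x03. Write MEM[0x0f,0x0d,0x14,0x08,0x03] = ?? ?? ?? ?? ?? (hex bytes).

MEM[0x0f,0x0d,0x14,0x08,0x03] = f7 1c 59 fa 63

[0] 0x01->0x0d len=8 : 8f f7 0d 90 de ea 59 fa
[1] 0x13->0x07 len=8 : 59 fa 88 44 c2 5a 1c 63
[2] 0x14->0x08 len=5 : fa 88 44 c2 5a
[3] 0x02->0x0f len=8 : f7 0d 90 de ea 59 fa 88
[4] 0x0b->0x00 len=6 : c2 5a 1c 63 f7 0d
query mem[0x0f]=0xf7, mem[0x0d]=0x1c, mem[0x14]=0x59, mem[0x08]=0xfa, mem[0x03]=0x63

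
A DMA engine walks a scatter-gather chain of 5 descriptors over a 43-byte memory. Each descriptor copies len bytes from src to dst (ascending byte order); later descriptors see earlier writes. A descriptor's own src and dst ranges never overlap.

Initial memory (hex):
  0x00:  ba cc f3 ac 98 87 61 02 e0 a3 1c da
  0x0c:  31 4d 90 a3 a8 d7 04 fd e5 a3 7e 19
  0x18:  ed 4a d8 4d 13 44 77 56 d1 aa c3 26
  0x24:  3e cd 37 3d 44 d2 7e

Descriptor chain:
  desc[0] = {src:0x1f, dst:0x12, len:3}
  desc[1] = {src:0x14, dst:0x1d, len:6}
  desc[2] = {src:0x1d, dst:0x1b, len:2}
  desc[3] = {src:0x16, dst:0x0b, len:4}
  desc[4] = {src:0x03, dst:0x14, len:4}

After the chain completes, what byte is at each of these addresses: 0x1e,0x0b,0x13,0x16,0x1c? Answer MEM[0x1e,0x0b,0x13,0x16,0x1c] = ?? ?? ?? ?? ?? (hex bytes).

MEM[0x1e,0x0b,0x13,0x16,0x1c] = a3 7e d1 87 a3

D0: mem[0x12..0x14] <- [56 d1 aa]
D1: mem[0x1d..0x22] <- [aa a3 7e 19 ed 4a]
D2: mem[0x1b..0x1c] <- [aa a3]
D3: mem[0x0b..0x0e] <- [7e 19 ed 4a]
D4: mem[0x14..0x17] <- [ac 98 87 61]
query mem[0x1e]=0xa3, mem[0x0b]=0x7e, mem[0x13]=0xd1, mem[0x16]=0x87, mem[0x1c]=0xa3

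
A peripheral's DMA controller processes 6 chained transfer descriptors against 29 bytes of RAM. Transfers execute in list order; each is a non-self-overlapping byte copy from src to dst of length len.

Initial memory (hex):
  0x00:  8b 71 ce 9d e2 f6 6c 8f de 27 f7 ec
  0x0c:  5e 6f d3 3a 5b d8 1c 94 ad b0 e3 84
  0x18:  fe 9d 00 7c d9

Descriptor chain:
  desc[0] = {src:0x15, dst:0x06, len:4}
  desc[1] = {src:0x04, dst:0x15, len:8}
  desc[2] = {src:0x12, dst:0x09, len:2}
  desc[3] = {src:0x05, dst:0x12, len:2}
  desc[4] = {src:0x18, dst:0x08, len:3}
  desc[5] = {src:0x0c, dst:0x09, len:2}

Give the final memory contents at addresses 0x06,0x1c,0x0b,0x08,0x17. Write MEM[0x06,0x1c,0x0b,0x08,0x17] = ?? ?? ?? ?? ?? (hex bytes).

MEM[0x06,0x1c,0x0b,0x08,0x17] = b0 ec ec e3 b0

#0 dst[0x06+4] := {0xb0,0xe3,0x84,0xfe}
#1 dst[0x15+8] := {0xe2,0xf6,0xb0,0xe3,0x84,0xfe,0xf7,0xec}
#2 dst[0x09+2] := {0x1c,0x94}
#3 dst[0x12+2] := {0xf6,0xb0}
#4 dst[0x08+3] := {0xe3,0x84,0xfe}
#5 dst[0x09+2] := {0x5e,0x6f}
query mem[0x06]=0xb0, mem[0x1c]=0xec, mem[0x0b]=0xec, mem[0x08]=0xe3, mem[0x17]=0xb0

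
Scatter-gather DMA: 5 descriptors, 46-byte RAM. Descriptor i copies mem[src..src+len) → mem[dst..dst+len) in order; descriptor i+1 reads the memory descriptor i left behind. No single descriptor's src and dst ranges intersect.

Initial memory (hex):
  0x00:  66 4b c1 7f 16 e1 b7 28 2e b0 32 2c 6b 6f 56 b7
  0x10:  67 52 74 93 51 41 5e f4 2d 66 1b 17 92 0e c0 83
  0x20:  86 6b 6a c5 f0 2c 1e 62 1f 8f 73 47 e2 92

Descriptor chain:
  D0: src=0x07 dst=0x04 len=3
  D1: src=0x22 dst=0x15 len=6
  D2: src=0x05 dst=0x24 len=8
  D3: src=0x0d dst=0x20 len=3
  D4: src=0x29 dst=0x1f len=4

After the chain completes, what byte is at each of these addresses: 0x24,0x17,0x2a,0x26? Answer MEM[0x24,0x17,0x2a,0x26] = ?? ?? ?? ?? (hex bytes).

MEM[0x24,0x17,0x2a,0x26] = 2e f0 2c 28

#0 dst[0x04+3] := {0x28,0x2e,0xb0}
#1 dst[0x15+6] := {0x6a,0xc5,0xf0,0x2c,0x1e,0x62}
#2 dst[0x24+8] := {0x2e,0xb0,0x28,0x2e,0xb0,0x32,0x2c,0x6b}
#3 dst[0x20+3] := {0x6f,0x56,0xb7}
#4 dst[0x1f+4] := {0x32,0x2c,0x6b,0xe2}
query mem[0x24]=0x2e, mem[0x17]=0xf0, mem[0x2a]=0x2c, mem[0x26]=0x28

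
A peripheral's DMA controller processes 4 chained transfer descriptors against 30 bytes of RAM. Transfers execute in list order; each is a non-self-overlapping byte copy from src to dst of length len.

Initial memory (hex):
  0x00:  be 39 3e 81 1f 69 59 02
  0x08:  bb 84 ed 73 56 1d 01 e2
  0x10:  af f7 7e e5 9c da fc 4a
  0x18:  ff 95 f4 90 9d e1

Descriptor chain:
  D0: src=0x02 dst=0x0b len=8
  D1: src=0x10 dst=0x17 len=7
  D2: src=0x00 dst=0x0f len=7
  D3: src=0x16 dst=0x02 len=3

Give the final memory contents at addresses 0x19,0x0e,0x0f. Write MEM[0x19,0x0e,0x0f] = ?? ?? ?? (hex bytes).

MEM[0x19,0x0e,0x0f] = 84 69 be

D0: mem[0x0b..0x12] <- [3e 81 1f 69 59 02 bb 84]
D1: mem[0x17..0x1d] <- [02 bb 84 e5 9c da fc]
D2: mem[0x0f..0x15] <- [be 39 3e 81 1f 69 59]
D3: mem[0x02..0x04] <- [fc 02 bb]
query mem[0x19]=0x84, mem[0x0e]=0x69, mem[0x0f]=0xbe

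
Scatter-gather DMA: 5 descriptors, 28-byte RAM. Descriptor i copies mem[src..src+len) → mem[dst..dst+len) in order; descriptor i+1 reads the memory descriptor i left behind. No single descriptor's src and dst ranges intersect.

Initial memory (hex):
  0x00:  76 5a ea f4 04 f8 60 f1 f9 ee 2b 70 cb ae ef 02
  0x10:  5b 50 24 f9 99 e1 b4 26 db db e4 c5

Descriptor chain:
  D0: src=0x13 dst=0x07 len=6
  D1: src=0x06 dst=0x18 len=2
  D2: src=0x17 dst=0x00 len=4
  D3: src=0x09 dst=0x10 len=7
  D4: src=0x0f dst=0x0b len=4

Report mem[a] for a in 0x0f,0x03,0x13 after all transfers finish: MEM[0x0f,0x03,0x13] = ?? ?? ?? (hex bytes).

  after D0: wrote 6B at 0x07 = f999e1b426db
  after D1: wrote 2B at 0x18 = 60f9
  after D2: wrote 4B at 0x00 = 2660f9e4
  after D3: wrote 7B at 0x10 = e1b426dbaeef02
  after D4: wrote 4B at 0x0b = 02e1b426
query mem[0x0f]=0x02, mem[0x03]=0xe4, mem[0x13]=0xdb

MEM[0x0f,0x03,0x13] = 02 e4 db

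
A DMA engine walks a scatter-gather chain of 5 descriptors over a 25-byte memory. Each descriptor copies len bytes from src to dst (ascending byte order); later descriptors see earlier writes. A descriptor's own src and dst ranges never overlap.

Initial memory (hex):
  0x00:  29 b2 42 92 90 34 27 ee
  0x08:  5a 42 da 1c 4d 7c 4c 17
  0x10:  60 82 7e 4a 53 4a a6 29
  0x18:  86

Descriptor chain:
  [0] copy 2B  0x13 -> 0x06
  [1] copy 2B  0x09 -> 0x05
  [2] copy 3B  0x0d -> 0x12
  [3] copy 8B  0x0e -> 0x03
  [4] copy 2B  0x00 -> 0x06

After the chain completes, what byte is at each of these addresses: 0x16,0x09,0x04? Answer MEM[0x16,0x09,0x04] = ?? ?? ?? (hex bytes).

[0] 0x13->0x06 len=2 : 4a 53
[1] 0x09->0x05 len=2 : 42 da
[2] 0x0d->0x12 len=3 : 7c 4c 17
[3] 0x0e->0x03 len=8 : 4c 17 60 82 7c 4c 17 4a
[4] 0x00->0x06 len=2 : 29 b2
query mem[0x16]=0xa6, mem[0x09]=0x17, mem[0x04]=0x17

MEM[0x16,0x09,0x04] = a6 17 17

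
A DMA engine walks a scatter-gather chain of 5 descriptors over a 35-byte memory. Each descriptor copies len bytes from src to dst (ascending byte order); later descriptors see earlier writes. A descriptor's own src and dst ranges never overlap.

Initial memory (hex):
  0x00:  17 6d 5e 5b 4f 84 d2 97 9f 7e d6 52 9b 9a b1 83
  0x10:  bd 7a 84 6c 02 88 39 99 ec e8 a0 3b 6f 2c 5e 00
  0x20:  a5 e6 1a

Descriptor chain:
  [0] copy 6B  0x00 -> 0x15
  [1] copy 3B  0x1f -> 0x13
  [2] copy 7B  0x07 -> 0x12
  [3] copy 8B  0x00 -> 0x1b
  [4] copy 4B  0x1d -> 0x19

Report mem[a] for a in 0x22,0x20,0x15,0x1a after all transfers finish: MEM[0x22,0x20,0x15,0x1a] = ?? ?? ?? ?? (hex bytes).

MEM[0x22,0x20,0x15,0x1a] = 97 84 d6 5b

[0] 0x00->0x15 len=6 : 17 6d 5e 5b 4f 84
[1] 0x1f->0x13 len=3 : 00 a5 e6
[2] 0x07->0x12 len=7 : 97 9f 7e d6 52 9b 9a
[3] 0x00->0x1b len=8 : 17 6d 5e 5b 4f 84 d2 97
[4] 0x1d->0x19 len=4 : 5e 5b 4f 84
query mem[0x22]=0x97, mem[0x20]=0x84, mem[0x15]=0xd6, mem[0x1a]=0x5b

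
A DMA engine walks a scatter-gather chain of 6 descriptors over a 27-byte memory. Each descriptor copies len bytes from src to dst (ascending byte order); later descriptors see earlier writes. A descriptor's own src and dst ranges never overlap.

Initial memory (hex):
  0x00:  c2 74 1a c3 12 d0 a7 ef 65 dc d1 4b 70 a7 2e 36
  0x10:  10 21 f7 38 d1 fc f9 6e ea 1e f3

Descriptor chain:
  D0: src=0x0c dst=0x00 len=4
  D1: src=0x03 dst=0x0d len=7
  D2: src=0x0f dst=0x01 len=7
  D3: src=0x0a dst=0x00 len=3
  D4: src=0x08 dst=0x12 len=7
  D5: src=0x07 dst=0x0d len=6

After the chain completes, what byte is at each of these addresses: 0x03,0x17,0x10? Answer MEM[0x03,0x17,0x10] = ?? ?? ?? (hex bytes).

#0 dst[0x00+4] := {0x70,0xa7,0x2e,0x36}
#1 dst[0x0d+7] := {0x36,0x12,0xd0,0xa7,0xef,0x65,0xdc}
#2 dst[0x01+7] := {0xd0,0xa7,0xef,0x65,0xdc,0xd1,0xfc}
#3 dst[0x00+3] := {0xd1,0x4b,0x70}
#4 dst[0x12+7] := {0x65,0xdc,0xd1,0x4b,0x70,0x36,0x12}
#5 dst[0x0d+6] := {0xfc,0x65,0xdc,0xd1,0x4b,0x70}
query mem[0x03]=0xef, mem[0x17]=0x36, mem[0x10]=0xd1

MEM[0x03,0x17,0x10] = ef 36 d1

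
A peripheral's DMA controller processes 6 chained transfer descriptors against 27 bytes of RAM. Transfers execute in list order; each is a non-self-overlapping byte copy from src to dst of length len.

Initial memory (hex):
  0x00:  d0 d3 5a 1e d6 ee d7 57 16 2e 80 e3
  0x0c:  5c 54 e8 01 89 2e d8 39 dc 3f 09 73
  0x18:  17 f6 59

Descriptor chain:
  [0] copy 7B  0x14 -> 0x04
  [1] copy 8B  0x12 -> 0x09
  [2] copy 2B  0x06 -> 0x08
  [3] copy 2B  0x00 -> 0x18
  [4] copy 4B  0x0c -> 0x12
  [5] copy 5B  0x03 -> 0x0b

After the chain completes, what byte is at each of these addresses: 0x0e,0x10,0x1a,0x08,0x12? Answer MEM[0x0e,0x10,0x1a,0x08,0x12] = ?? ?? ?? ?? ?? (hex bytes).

MEM[0x0e,0x10,0x1a,0x08,0x12] = 09 f6 59 09 3f

[0] 0x14->0x04 len=7 : dc 3f 09 73 17 f6 59
[1] 0x12->0x09 len=8 : d8 39 dc 3f 09 73 17 f6
[2] 0x06->0x08 len=2 : 09 73
[3] 0x00->0x18 len=2 : d0 d3
[4] 0x0c->0x12 len=4 : 3f 09 73 17
[5] 0x03->0x0b len=5 : 1e dc 3f 09 73
query mem[0x0e]=0x09, mem[0x10]=0xf6, mem[0x1a]=0x59, mem[0x08]=0x09, mem[0x12]=0x3f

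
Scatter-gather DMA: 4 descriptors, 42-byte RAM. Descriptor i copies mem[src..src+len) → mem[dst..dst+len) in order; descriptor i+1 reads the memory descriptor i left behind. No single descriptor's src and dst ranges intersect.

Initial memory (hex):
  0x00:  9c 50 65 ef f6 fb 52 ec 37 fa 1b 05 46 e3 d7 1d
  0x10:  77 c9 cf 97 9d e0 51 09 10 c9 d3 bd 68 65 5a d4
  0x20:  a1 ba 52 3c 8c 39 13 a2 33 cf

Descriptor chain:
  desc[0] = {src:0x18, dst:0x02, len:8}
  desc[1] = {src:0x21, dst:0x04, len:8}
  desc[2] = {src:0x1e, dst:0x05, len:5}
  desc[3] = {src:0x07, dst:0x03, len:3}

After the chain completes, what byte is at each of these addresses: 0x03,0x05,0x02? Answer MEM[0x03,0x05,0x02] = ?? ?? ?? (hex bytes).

MEM[0x03,0x05,0x02] = a1 52 10

#0 dst[0x02+8] := {0x10,0xc9,0xd3,0xbd,0x68,0x65,0x5a,0xd4}
#1 dst[0x04+8] := {0xba,0x52,0x3c,0x8c,0x39,0x13,0xa2,0x33}
#2 dst[0x05+5] := {0x5a,0xd4,0xa1,0xba,0x52}
#3 dst[0x03+3] := {0xa1,0xba,0x52}
query mem[0x03]=0xa1, mem[0x05]=0x52, mem[0x02]=0x10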